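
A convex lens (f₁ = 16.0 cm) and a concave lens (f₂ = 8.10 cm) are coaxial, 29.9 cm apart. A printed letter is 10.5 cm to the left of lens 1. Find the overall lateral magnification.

Lens 1: 1/d_i1 = 1/(16.0) − 1/(10.5) = -0.03274, so d_i1 = -30.55 cm; m₁ = −d_i1/d_o1 = +2.910.
d_o2 = 29.9 − (-30.55) = 60.45 cm.
f₂ = −8.10 cm (diverging).
Lens 2: 1/d_i2 = 1/(-8.10) − 1/(60.45) = -0.1400, so d_i2 = -7.143 cm; m₂ = −d_i2/d_o2 = +0.1182.
m = m₁·m₂ = (+2.910)(+0.1182) = +0.344.

m = +0.344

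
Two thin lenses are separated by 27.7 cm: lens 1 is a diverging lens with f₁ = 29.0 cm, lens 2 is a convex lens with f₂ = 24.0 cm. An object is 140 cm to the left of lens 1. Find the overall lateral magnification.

m = -0.149

f₁ = −29.0 cm (diverging).
Lens 1: 1/d_i1 = 1/(-29.0) − 1/(140) = -0.04163, so d_i1 = -24.02 cm; m₁ = −d_i1/d_o1 = +0.1716.
d_o2 = 27.7 − (-24.02) = 51.72 cm.
Lens 2: 1/d_i2 = 1/(24.0) − 1/(51.72) = 0.02233, so d_i2 = 44.78 cm; m₂ = −d_i2/d_o2 = -0.8658.
m = m₁·m₂ = (+0.1716)(-0.8658) = -0.149.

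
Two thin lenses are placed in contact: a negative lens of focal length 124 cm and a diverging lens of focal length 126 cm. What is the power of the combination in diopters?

P₁ = 1/f₁ = 1/(-1.24 m) = -0.8065 D; P₂ = 1/f₂ = 1/(-1.26 m) = -0.7937 D.
For thin lenses in contact, P = P₁ + P₂ = (-0.8065) + (-0.7937) = -1.60 D.

P = -1.60 D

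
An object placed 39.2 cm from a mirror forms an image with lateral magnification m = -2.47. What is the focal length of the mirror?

m = −d_i/d_o ⇒ d_i = −m·d_o = −(-2.47)·(39.2) = 96.82 cm.
1/f = 1/d_o + 1/d_i = 1/(39.2) + 1/(96.82) = 0.03584, so f = 27.9 cm.
Since f is positive, the mirror is concave.

f = 27.9 cm (concave)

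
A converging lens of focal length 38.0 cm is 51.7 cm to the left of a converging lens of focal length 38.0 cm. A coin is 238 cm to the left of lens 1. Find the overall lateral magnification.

m = -0.229

Lens 1: 1/d_i1 = 1/(38.0) − 1/(238) = 0.02211, so d_i1 = 45.22 cm; m₁ = −d_i1/d_o1 = -0.1900.
d_o2 = 51.7 − (45.22) = 6.480 cm.
Lens 2: 1/d_i2 = 1/(38.0) − 1/(6.480) = -0.1280, so d_i2 = -7.812 cm; m₂ = −d_i2/d_o2 = +1.206.
m = m₁·m₂ = (-0.1900)(+1.206) = -0.229.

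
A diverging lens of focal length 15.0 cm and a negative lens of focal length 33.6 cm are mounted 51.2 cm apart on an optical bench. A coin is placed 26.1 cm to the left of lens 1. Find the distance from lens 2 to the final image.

21.6 cm

Lens 1 is diverging, so f₁ = −15.0 cm.
Lens 1: 1/d_i1 = 1/f₁ − 1/d_o1 = 1/(-15.0) − 1/(26.1) = -0.1050, so d_i1 = -9.526 cm.
The intermediate image is 9.526 cm to the left of lens 1 (virtual), which is 51.2 − (-9.526) = 60.73 cm to the left of lens 2, so d_o2 = +60.73 cm.
Lens 2 is diverging, so f₂ = −33.6 cm.
Lens 2: 1/d_i2 = 1/f₂ − 1/d_o2 = 1/(-33.6) − 1/(60.73) = -0.04623, so d_i2 = -21.6 cm.
The final image is virtual, 21.6 cm to the left of lens 2 (overall magnification ≈ 0.13).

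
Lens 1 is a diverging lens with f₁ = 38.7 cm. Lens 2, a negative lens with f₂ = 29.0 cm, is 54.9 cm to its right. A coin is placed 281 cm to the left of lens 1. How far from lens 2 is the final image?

21.9 cm

Lens 1 is diverging, so f₁ = −38.7 cm.
Lens 1: 1/d_i1 = 1/f₁ − 1/d_o1 = 1/(-38.7) − 1/(281) = -0.02940, so d_i1 = -34.02 cm.
The intermediate image is 34.02 cm to the left of lens 1 (virtual), which is 54.9 − (-34.02) = 88.92 cm to the left of lens 2, so d_o2 = +88.92 cm.
Lens 2 is diverging, so f₂ = −29.0 cm.
Lens 2: 1/d_i2 = 1/f₂ − 1/d_o2 = 1/(-29.0) − 1/(88.92) = -0.04573, so d_i2 = -21.9 cm.
The final image is virtual, 21.9 cm to the left of lens 2 (overall magnification ≈ 0.030).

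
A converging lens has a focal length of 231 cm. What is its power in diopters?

P = +0.433 D

f = 231 cm = 2.31 m.
P = 1/f = 1/(2.31 m) = +0.433 D.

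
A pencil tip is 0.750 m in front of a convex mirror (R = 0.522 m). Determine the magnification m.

f = R/2 = 0.522/2 = 0.2610 m; for a convex mirror, f = -0.2610 m.
1/d_i = 1/f − 1/d_o = 1/(-0.2610) − 1/(0.750) = -5.165, so d_i = -0.1936 m.
m = −d_i/d_o = −(-0.1936)/(0.750) = +0.258.
The image is virtual, upright and reduced, behind the mirror.

m = +0.258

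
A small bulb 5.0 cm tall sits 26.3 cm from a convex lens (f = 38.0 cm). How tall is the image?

16.2 cm

1/d_i = 1/f − 1/d_o = 1/(38.00) − 1/(26.3) = -0.01171, so d_i = -85.42 cm.
m = −d_i/d_o = +3.248.
|h_i| = |m|·h_o = 3.248 × 5.0 = 16.2 cm. The image is virtual, upright and enlarged, on the same side as the object.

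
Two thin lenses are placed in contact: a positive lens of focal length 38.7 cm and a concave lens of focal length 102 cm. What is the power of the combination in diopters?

P₁ = 1/f₁ = 1/(0.387 m) = +2.584 D; P₂ = 1/f₂ = 1/(-1.02 m) = -0.9804 D.
For thin lenses in contact, P = P₁ + P₂ = (+2.584) + (-0.9804) = +1.60 D.

P = +1.60 D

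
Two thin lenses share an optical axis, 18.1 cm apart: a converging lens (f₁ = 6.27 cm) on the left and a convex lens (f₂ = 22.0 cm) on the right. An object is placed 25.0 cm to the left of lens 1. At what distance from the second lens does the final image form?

Lens 1: 1/d_i1 = 1/f₁ − 1/d_o1 = 1/(6.27) − 1/(25.0) = 0.1195, so d_i1 = 8.369 cm.
The intermediate image is 8.369 cm to the right of lens 1, which is 18.1 − (8.369) = 9.731 cm to the left of lens 2, so d_o2 = +9.731 cm.
Lens 2: 1/d_i2 = 1/f₂ − 1/d_o2 = 1/(22.0) − 1/(9.731) = -0.05731, so d_i2 = -17.4 cm.
The final image is virtual, 17.4 cm to the left of lens 2 (overall magnification ≈ -0.60).

17.4 cm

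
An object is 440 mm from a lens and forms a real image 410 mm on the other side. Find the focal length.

f = 212 mm (converging)

Real image ⇒ d_i = +410 mm.
1/f = 1/d_o + 1/d_i = 1/(440) + 1/(410) = 0.004712, so f = 212 mm.
Since f is positive, the lens is converging.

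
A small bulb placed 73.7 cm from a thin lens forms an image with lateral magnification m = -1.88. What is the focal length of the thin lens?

m = −d_i/d_o ⇒ d_i = −m·d_o = −(-1.88)·(73.7) = 138.6 cm.
1/f = 1/d_o + 1/d_i = 1/(73.7) + 1/(138.6) = 0.02078, so f = 48.1 cm.
Since f is positive, the thin lens is converging.

f = 48.1 cm (converging)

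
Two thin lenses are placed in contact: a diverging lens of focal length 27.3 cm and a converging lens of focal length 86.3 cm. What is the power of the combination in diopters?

P = -2.50 D

P₁ = 1/f₁ = 1/(-0.273 m) = -3.663 D; P₂ = 1/f₂ = 1/(0.863 m) = +1.159 D.
For thin lenses in contact, P = P₁ + P₂ = (-3.663) + (+1.159) = -2.50 D.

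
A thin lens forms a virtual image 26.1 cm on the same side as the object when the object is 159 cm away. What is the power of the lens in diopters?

P = -3.20 D

Virtual image ⇒ d_i = −26.1 cm.
1/f = 1/d_o + 1/d_i = 1/(159) + 1/(-26.1) = -0.03202 cm⁻¹.
f = -31.23 cm = -0.3123 m, so P = 1/f = -3.20 D.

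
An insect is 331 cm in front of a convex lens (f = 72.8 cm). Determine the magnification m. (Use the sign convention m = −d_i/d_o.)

1/d_i = 1/f − 1/d_o = 1/(72.80) − 1/(331) = 0.01072, so d_i = 93.33 cm.
m = −d_i/d_o = −(93.33)/(331) = -0.282.
The image is real, inverted and reduced, on the far side of the lens.

m = -0.282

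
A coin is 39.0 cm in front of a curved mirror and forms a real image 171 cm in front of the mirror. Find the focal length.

Real image ⇒ d_i = +171 cm.
1/f = 1/d_o + 1/d_i = 1/(39.0) + 1/(171) = 0.03149, so f = 31.8 cm.
Since f is positive, the curved mirror is concave.

f = 31.8 cm (concave)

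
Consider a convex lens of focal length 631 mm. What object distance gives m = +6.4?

532 mm

m = −d_i/d_o ⇒ d_i = −m·d_o.
1/f = 1/d_o + 1/d_i = 1/d_o − 1/(m·d_o) = (1 − 1/m)/d_o, so d_o = f(1 − 1/m) = (631.0)(1 − 1/(+6.4)) = 532 mm.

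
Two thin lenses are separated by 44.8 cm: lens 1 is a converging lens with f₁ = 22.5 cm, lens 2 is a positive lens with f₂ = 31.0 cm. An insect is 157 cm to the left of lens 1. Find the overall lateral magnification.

Lens 1: 1/d_i1 = 1/(22.5) − 1/(157) = 0.03808, so d_i1 = 26.26 cm; m₁ = −d_i1/d_o1 = -0.1673.
d_o2 = 44.8 − (26.26) = 18.54 cm.
Lens 2: 1/d_i2 = 1/(31.0) − 1/(18.54) = -0.02168, so d_i2 = -46.13 cm; m₂ = −d_i2/d_o2 = +2.488.
m = m₁·m₂ = (-0.1673)(+2.488) = -0.416.

m = -0.416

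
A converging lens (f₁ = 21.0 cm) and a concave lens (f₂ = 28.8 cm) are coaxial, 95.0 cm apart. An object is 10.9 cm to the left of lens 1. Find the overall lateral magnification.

Lens 1: 1/d_i1 = 1/(21.0) − 1/(10.9) = -0.04412, so d_i1 = -22.66 cm; m₁ = −d_i1/d_o1 = +2.079.
d_o2 = 95.0 − (-22.66) = 117.7 cm.
f₂ = −28.8 cm (diverging).
Lens 2: 1/d_i2 = 1/(-28.8) − 1/(117.7) = -0.04322, so d_i2 = -23.14 cm; m₂ = −d_i2/d_o2 = +0.1966.
m = m₁·m₂ = (+2.079)(+0.1966) = +0.409.

m = +0.409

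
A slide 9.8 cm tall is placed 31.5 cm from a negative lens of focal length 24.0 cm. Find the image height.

For a negative lens, f = -24.0 cm.
1/d_i = 1/f − 1/d_o = 1/(-24.00) − 1/(31.5) = -0.07341, so d_i = -13.62 cm.
m = −d_i/d_o = +0.4324.
|h_i| = |m|·h_o = 0.4324 × 9.8 = 4.24 cm. The image is virtual, upright and reduced, on the same side as the object.

4.24 cm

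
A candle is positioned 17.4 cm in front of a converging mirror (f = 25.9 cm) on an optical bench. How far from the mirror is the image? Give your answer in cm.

Mirror equation: 1/d_i = 1/f − 1/d_o = 1/(25.90) − 1/(17.4) = 0.03861 − 0.05747 = -0.01886, so d_i = -53.0 cm.
The image is virtual, upright and enlarged, behind the mirror.

53.0 cm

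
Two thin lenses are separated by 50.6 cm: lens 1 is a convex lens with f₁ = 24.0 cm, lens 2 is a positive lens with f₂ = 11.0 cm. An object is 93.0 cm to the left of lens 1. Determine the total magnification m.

Lens 1: 1/d_i1 = 1/(24.0) − 1/(93.0) = 0.03091, so d_i1 = 32.35 cm; m₁ = −d_i1/d_o1 = -0.3478.
d_o2 = 50.6 − (32.35) = 18.25 cm.
Lens 2: 1/d_i2 = 1/(11.0) − 1/(18.25) = 0.03611, so d_i2 = 27.69 cm; m₂ = −d_i2/d_o2 = -1.517.
m = m₁·m₂ = (-0.3478)(-1.517) = +0.528.

m = +0.528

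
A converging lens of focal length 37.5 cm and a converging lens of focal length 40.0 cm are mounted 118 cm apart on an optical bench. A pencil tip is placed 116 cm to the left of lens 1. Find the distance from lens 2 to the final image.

111 cm

Lens 1: 1/d_i1 = 1/f₁ − 1/d_o1 = 1/(37.5) − 1/(116) = 0.01805, so d_i1 = 55.41 cm.
The intermediate image is 55.41 cm to the right of lens 1, which is 118 − (55.41) = 62.59 cm to the left of lens 2, so d_o2 = +62.59 cm.
Lens 2: 1/d_i2 = 1/f₂ − 1/d_o2 = 1/(40.0) − 1/(62.59) = 0.009023, so d_i2 = 111 cm.
The final image is real, 111 cm to the right of lens 2 (overall magnification ≈ 0.85).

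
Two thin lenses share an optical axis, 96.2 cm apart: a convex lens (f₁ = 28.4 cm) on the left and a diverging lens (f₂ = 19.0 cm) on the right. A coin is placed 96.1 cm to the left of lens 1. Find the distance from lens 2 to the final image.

14.2 cm

Lens 1: 1/d_i1 = 1/f₁ − 1/d_o1 = 1/(28.4) − 1/(96.1) = 0.02481, so d_i1 = 40.31 cm.
The intermediate image is 40.31 cm to the right of lens 1, which is 96.2 − (40.31) = 55.89 cm to the left of lens 2, so d_o2 = +55.89 cm.
Lens 2 is diverging, so f₂ = −19.0 cm.
Lens 2: 1/d_i2 = 1/f₂ − 1/d_o2 = 1/(-19.0) − 1/(55.89) = -0.07052, so d_i2 = -14.2 cm.
The final image is virtual, 14.2 cm to the left of lens 2 (overall magnification ≈ -0.11).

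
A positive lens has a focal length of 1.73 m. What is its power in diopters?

P = +0.578 D

P = 1/f = 1/(1.73 m) = +0.578 D.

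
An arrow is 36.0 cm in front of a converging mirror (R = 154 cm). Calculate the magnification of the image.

f = R/2 = 154/2 = 77.00 cm.
1/d_i = 1/f − 1/d_o = 1/(77.00) − 1/(36.0) = -0.01479, so d_i = -67.61 cm.
m = −d_i/d_o = −(-67.61)/(36.0) = +1.88.
The image is virtual, upright and enlarged, behind the mirror.

m = +1.88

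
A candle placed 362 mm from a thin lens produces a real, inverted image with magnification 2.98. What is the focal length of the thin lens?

f = 271 mm (converging)

m = −d_i/d_o ⇒ d_i = −m·d_o = −(-2.98)·(362) = 1079 mm.
1/f = 1/d_o + 1/d_i = 1/(362) + 1/(1079) = 0.003689, so f = 271 mm.
Since f is positive, the thin lens is converging.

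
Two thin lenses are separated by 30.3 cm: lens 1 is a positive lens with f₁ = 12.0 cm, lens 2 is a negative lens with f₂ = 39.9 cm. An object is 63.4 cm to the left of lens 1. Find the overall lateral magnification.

m = -0.168

Lens 1: 1/d_i1 = 1/(12.0) − 1/(63.4) = 0.06756, so d_i1 = 14.80 cm; m₁ = −d_i1/d_o1 = -0.2334.
d_o2 = 30.3 − (14.80) = 15.50 cm.
f₂ = −39.9 cm (diverging).
Lens 2: 1/d_i2 = 1/(-39.9) − 1/(15.50) = -0.08958, so d_i2 = -11.16 cm; m₂ = −d_i2/d_o2 = +0.7202.
m = m₁·m₂ = (-0.2334)(+0.7202) = -0.168.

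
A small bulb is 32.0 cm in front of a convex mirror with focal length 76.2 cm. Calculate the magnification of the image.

For a convex mirror, f = -76.2 cm.
1/d_i = 1/f − 1/d_o = 1/(-76.20) − 1/(32.0) = -0.04437, so d_i = -22.54 cm.
m = −d_i/d_o = −(-22.54)/(32.0) = +0.704.
The image is virtual, upright and reduced, behind the mirror.

m = +0.704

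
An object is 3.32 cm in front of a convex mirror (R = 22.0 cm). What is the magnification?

f = R/2 = 22.0/2 = 11.00 cm; for a convex mirror, f = -11.00 cm.
1/d_i = 1/f − 1/d_o = 1/(-11.00) − 1/(3.32) = -0.3921, so d_i = -2.550 cm.
m = −d_i/d_o = −(-2.550)/(3.32) = +0.768.
The image is virtual, upright and reduced, behind the mirror.

m = +0.768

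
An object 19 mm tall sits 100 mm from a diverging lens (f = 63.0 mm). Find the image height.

7.34 mm

For a diverging lens, f = -63.0 mm.
1/d_i = 1/f − 1/d_o = 1/(-63.00) − 1/(100) = -0.02587, so d_i = -38.65 mm.
m = −d_i/d_o = +0.3865.
|h_i| = |m|·h_o = 0.3865 × 19 = 7.34 mm. The image is virtual, upright and reduced, on the same side as the object.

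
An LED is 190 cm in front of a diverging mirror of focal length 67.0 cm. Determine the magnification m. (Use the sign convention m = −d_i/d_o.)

For a diverging mirror, f = -67.0 cm.
1/d_i = 1/f − 1/d_o = 1/(-67.00) − 1/(190) = -0.02019, so d_i = -49.53 cm.
m = −d_i/d_o = −(-49.53)/(190) = +0.261.
The image is virtual, upright and reduced, behind the mirror.

m = +0.261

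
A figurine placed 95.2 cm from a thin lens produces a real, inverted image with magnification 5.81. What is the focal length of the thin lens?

f = 81.2 cm (converging)

m = −d_i/d_o ⇒ d_i = −m·d_o = −(-5.81)·(95.2) = 553.1 cm.
1/f = 1/d_o + 1/d_i = 1/(95.2) + 1/(553.1) = 0.01231, so f = 81.2 cm.
Since f is positive, the thin lens is converging.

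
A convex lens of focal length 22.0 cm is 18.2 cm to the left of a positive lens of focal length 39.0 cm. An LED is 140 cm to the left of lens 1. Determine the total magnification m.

Lens 1: 1/d_i1 = 1/(22.0) − 1/(140) = 0.03831, so d_i1 = 26.10 cm; m₁ = −d_i1/d_o1 = -0.1864.
d_o2 = 18.2 − (26.10) = -7.900 cm (virtual object).
Lens 2: 1/d_i2 = 1/(39.0) − 1/(-7.900) = 0.1522, so d_i2 = 6.569 cm; m₂ = −d_i2/d_o2 = +0.8316.
m = m₁·m₂ = (-0.1864)(+0.8316) = -0.155.

m = -0.155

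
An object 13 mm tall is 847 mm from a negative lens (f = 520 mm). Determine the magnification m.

m = +0.380

For a negative lens, f = -520 mm.
1/d_i = 1/f − 1/d_o = 1/(-520.0) − 1/(847) = -0.003104, so d_i = -322.2 mm.
m = −d_i/d_o = −(-322.2)/(847) = +0.380.
The image is virtual, upright and reduced, on the same side as the object.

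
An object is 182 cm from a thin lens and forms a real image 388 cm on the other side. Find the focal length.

Real image ⇒ d_i = +388 cm.
1/f = 1/d_o + 1/d_i = 1/(182) + 1/(388) = 0.008072, so f = 124 cm.
Since f is positive, the thin lens is converging.

f = 124 cm (converging)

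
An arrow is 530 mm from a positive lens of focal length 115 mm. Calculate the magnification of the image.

1/d_i = 1/f − 1/d_o = 1/(115.0) − 1/(530) = 0.006809, so d_i = 146.9 mm.
m = −d_i/d_o = −(146.9)/(530) = -0.277.
The image is real, inverted and reduced, on the far side of the lens.

m = -0.277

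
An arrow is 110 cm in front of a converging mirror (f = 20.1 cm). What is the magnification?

1/d_i = 1/f − 1/d_o = 1/(20.10) − 1/(110) = 0.04066, so d_i = 24.59 cm.
m = −d_i/d_o = −(24.59)/(110) = -0.224.
The image is real, inverted and reduced, in front of the mirror.

m = -0.224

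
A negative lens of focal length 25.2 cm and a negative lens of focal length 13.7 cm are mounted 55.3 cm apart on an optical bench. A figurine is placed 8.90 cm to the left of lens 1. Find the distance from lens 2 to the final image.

11.2 cm

Lens 1 is diverging, so f₁ = −25.2 cm.
Lens 1: 1/d_i1 = 1/f₁ − 1/d_o1 = 1/(-25.2) − 1/(8.90) = -0.1520, so d_i1 = -6.577 cm.
The intermediate image is 6.577 cm to the left of lens 1 (virtual), which is 55.3 − (-6.577) = 61.88 cm to the left of lens 2, so d_o2 = +61.88 cm.
Lens 2 is diverging, so f₂ = −13.7 cm.
Lens 2: 1/d_i2 = 1/f₂ − 1/d_o2 = 1/(-13.7) − 1/(61.88) = -0.08915, so d_i2 = -11.2 cm.
The final image is virtual, 11.2 cm to the left of lens 2 (overall magnification ≈ 0.13).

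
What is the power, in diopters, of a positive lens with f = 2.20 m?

P = 1/f = 1/(2.20 m) = +0.455 D.

P = +0.455 D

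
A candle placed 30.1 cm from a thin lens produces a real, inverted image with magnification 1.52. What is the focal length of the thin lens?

m = −d_i/d_o ⇒ d_i = −m·d_o = −(-1.52)·(30.1) = 45.75 cm.
1/f = 1/d_o + 1/d_i = 1/(30.1) + 1/(45.75) = 0.05508, so f = 18.2 cm.
Since f is positive, the thin lens is converging.

f = 18.2 cm (converging)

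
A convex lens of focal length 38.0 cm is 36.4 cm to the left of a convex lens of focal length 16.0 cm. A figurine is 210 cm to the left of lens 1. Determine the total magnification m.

m = -0.136

Lens 1: 1/d_i1 = 1/(38.0) − 1/(210) = 0.02155, so d_i1 = 46.40 cm; m₁ = −d_i1/d_o1 = -0.2210.
d_o2 = 36.4 − (46.40) = -10.00 cm (virtual object).
Lens 2: 1/d_i2 = 1/(16.0) − 1/(-10.00) = 0.1625, so d_i2 = 6.154 cm; m₂ = −d_i2/d_o2 = +0.6154.
m = m₁·m₂ = (-0.2210)(+0.6154) = -0.136.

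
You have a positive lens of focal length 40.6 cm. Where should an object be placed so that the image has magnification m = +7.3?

m = −d_i/d_o ⇒ d_i = −m·d_o.
1/f = 1/d_o + 1/d_i = 1/d_o − 1/(m·d_o) = (1 − 1/m)/d_o, so d_o = f(1 − 1/m) = (40.60)(1 − 1/(+7.3)) = 35.0 cm.

35.0 cm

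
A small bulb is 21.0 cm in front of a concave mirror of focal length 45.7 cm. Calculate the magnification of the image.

m = +1.85

1/d_i = 1/f − 1/d_o = 1/(45.70) − 1/(21.0) = -0.02574, so d_i = -38.85 cm.
m = −d_i/d_o = −(-38.85)/(21.0) = +1.85.
The image is virtual, upright and enlarged, behind the mirror.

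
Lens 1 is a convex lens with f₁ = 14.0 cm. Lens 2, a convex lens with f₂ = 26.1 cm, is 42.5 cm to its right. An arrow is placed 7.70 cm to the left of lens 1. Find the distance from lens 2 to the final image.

46.4 cm

Lens 1: 1/d_i1 = 1/f₁ − 1/d_o1 = 1/(14.0) − 1/(7.70) = -0.05844, so d_i1 = -17.11 cm.
The intermediate image is 17.11 cm to the left of lens 1 (virtual), which is 42.5 − (-17.11) = 59.61 cm to the left of lens 2, so d_o2 = +59.61 cm.
Lens 2: 1/d_i2 = 1/f₂ − 1/d_o2 = 1/(26.1) − 1/(59.61) = 0.02154, so d_i2 = 46.4 cm.
The final image is real, 46.4 cm to the right of lens 2 (overall magnification ≈ -1.7).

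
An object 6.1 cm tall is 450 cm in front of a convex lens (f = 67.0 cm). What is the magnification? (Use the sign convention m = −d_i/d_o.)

m = -0.175

1/d_i = 1/f − 1/d_o = 1/(67.00) − 1/(450) = 0.01270, so d_i = 78.72 cm.
m = −d_i/d_o = −(78.72)/(450) = -0.175.
The image is real, inverted and reduced, on the far side of the lens.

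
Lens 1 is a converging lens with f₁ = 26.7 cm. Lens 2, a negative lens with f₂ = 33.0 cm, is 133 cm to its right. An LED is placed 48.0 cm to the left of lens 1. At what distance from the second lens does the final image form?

Lens 1: 1/d_i1 = 1/f₁ − 1/d_o1 = 1/(26.7) − 1/(48.0) = 0.01662, so d_i1 = 60.17 cm.
The intermediate image is 60.17 cm to the right of lens 1, which is 133 − (60.17) = 72.83 cm to the left of lens 2, so d_o2 = +72.83 cm.
Lens 2 is diverging, so f₂ = −33.0 cm.
Lens 2: 1/d_i2 = 1/f₂ − 1/d_o2 = 1/(-33.0) − 1/(72.83) = -0.04403, so d_i2 = -22.7 cm.
The final image is virtual, 22.7 cm to the left of lens 2 (overall magnification ≈ -0.39).

22.7 cm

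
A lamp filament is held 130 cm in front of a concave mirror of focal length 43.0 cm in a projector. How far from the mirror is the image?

64.3 cm

Mirror equation: 1/v = 1/f − 1/u = 1/(43.00) − 1/(130) = 0.02326 − 0.007692 = 0.01556, so v = 64.3 cm.
The image is real, inverted and reduced, in front of the mirror.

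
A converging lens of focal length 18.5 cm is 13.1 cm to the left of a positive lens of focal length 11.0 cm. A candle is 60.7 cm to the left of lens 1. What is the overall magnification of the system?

m = -0.197

Lens 1: 1/d_i1 = 1/(18.5) − 1/(60.7) = 0.03758, so d_i1 = 26.61 cm; m₁ = −d_i1/d_o1 = -0.4384.
d_o2 = 13.1 − (26.61) = -13.51 cm (virtual object).
Lens 2: 1/d_i2 = 1/(11.0) − 1/(-13.51) = 0.1649, so d_i2 = 6.063 cm; m₂ = −d_i2/d_o2 = +0.4488.
m = m₁·m₂ = (-0.4384)(+0.4488) = -0.197.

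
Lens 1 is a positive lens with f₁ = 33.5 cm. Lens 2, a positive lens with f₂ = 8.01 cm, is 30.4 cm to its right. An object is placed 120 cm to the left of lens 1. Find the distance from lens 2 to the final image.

5.35 cm

Lens 1: 1/d_i1 = 1/f₁ − 1/d_o1 = 1/(33.5) − 1/(120) = 0.02152, so d_i1 = 46.47 cm.
The intermediate image is 46.47 cm to the right of lens 1, which lies 16.07 cm to the right of lens 2 — a virtual object — so d_o2 = −16.07 cm.
Lens 2: 1/d_i2 = 1/f₂ − 1/d_o2 = 1/(8.01) − 1/(-16.07) = 0.1871, so d_i2 = 5.35 cm.
The final image is real, 5.35 cm to the right of lens 2 (overall magnification ≈ -0.13).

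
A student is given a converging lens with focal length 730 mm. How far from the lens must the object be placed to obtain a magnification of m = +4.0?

m = −d_i/d_o ⇒ d_i = −m·d_o.
1/f = 1/d_o + 1/d_i = 1/d_o − 1/(m·d_o) = (1 − 1/m)/d_o, so d_o = f(1 − 1/m) = (730.0)(1 − 1/(+4.0)) = 548 mm.

548 mm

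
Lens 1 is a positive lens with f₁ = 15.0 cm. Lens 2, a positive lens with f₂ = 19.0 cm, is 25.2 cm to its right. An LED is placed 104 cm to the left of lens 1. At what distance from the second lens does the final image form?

Lens 1: 1/d_i1 = 1/f₁ − 1/d_o1 = 1/(15.0) − 1/(104) = 0.05705, so d_i1 = 17.53 cm.
The intermediate image is 17.53 cm to the right of lens 1, which is 25.2 − (17.53) = 7.670 cm to the left of lens 2, so d_o2 = +7.670 cm.
Lens 2: 1/d_i2 = 1/f₂ − 1/d_o2 = 1/(19.0) − 1/(7.670) = -0.07775, so d_i2 = -12.9 cm.
The final image is virtual, 12.9 cm to the left of lens 2 (overall magnification ≈ -0.28).

12.9 cm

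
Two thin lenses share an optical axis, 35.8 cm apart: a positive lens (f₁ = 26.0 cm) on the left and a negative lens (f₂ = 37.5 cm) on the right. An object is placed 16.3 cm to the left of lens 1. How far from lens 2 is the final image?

25.5 cm

Lens 1: 1/d_i1 = 1/f₁ − 1/d_o1 = 1/(26.0) − 1/(16.3) = -0.02289, so d_i1 = -43.69 cm.
The intermediate image is 43.69 cm to the left of lens 1 (virtual), which is 35.8 − (-43.69) = 79.49 cm to the left of lens 2, so d_o2 = +79.49 cm.
Lens 2 is diverging, so f₂ = −37.5 cm.
Lens 2: 1/d_i2 = 1/f₂ − 1/d_o2 = 1/(-37.5) − 1/(79.49) = -0.03925, so d_i2 = -25.5 cm.
The final image is virtual, 25.5 cm to the left of lens 2 (overall magnification ≈ 0.86).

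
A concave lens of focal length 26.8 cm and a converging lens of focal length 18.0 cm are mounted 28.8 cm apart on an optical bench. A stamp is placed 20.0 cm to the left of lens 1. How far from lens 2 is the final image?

Lens 1 is diverging, so f₁ = −26.8 cm.
Lens 1: 1/d_i1 = 1/f₁ − 1/d_o1 = 1/(-26.8) − 1/(20.0) = -0.08731, so d_i1 = -11.45 cm.
The intermediate image is 11.45 cm to the left of lens 1 (virtual), which is 28.8 − (-11.45) = 40.25 cm to the left of lens 2, so d_o2 = +40.25 cm.
Lens 2: 1/d_i2 = 1/f₂ − 1/d_o2 = 1/(18.0) − 1/(40.25) = 0.03071, so d_i2 = 32.6 cm.
The final image is real, 32.6 cm to the right of lens 2 (overall magnification ≈ -0.46).

32.6 cm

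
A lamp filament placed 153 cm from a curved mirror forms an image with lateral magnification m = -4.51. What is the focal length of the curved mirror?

m = −d_i/d_o ⇒ d_i = −m·d_o = −(-4.51)·(153) = 690.0 cm.
1/f = 1/d_o + 1/d_i = 1/(153) + 1/(690.0) = 0.007985, so f = 125 cm.
Since f is positive, the curved mirror is concave.

f = 125 cm (concave)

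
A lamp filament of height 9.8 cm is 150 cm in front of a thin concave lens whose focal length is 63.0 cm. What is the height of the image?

For a concave lens, f = -63.0 cm.
1/d_i = 1/f − 1/d_o = 1/(-63.00) − 1/(150) = -0.02254, so d_i = -44.37 cm.
m = −d_i/d_o = +0.2958.
|h_i| = |m|·h_o = 0.2958 × 9.8 = 2.90 cm. The image is virtual, upright and reduced, on the same side as the object.

2.90 cm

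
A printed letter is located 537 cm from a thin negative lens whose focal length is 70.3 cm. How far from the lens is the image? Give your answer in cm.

For a negative lens, f = -70.3 cm.
Thin-lens equation: 1/d_i = 1/f − 1/d_o = 1/(-70.30) − 1/(537) = -0.01422 − 0.001862 = -0.01609, so d_i = -62.2 cm.
The image is virtual, upright and reduced, on the same side as the object.

62.2 cm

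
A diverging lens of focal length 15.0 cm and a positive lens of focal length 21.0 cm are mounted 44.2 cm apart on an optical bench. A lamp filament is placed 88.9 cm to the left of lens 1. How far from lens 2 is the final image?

33.2 cm

Lens 1 is diverging, so f₁ = −15.0 cm.
Lens 1: 1/d_i1 = 1/f₁ − 1/d_o1 = 1/(-15.0) − 1/(88.9) = -0.07792, so d_i1 = -12.83 cm.
The intermediate image is 12.83 cm to the left of lens 1 (virtual), which is 44.2 − (-12.83) = 57.03 cm to the left of lens 2, so d_o2 = +57.03 cm.
Lens 2: 1/d_i2 = 1/f₂ − 1/d_o2 = 1/(21.0) − 1/(57.03) = 0.03008, so d_i2 = 33.2 cm.
The final image is real, 33.2 cm to the right of lens 2 (overall magnification ≈ -0.084).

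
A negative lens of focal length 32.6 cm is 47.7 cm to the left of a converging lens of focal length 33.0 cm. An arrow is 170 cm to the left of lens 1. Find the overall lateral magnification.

m = -0.126

f₁ = −32.6 cm (diverging).
Lens 1: 1/d_i1 = 1/(-32.6) − 1/(170) = -0.03656, so d_i1 = -27.35 cm; m₁ = −d_i1/d_o1 = +0.1609.
d_o2 = 47.7 − (-27.35) = 75.05 cm.
Lens 2: 1/d_i2 = 1/(33.0) − 1/(75.05) = 0.01698, so d_i2 = 58.90 cm; m₂ = −d_i2/d_o2 = -0.7848.
m = m₁·m₂ = (+0.1609)(-0.7848) = -0.126.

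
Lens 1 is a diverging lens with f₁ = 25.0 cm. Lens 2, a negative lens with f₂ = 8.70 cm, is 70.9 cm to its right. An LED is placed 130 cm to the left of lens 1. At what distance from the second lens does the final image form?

7.95 cm

Lens 1 is diverging, so f₁ = −25.0 cm.
Lens 1: 1/d_i1 = 1/f₁ − 1/d_o1 = 1/(-25.0) − 1/(130) = -0.04769, so d_i1 = -20.97 cm.
The intermediate image is 20.97 cm to the left of lens 1 (virtual), which is 70.9 − (-20.97) = 91.87 cm to the left of lens 2, so d_o2 = +91.87 cm.
Lens 2 is diverging, so f₂ = −8.70 cm.
Lens 2: 1/d_i2 = 1/f₂ − 1/d_o2 = 1/(-8.70) − 1/(91.87) = -0.1258, so d_i2 = -7.95 cm.
The final image is virtual, 7.95 cm to the left of lens 2 (overall magnification ≈ 0.014).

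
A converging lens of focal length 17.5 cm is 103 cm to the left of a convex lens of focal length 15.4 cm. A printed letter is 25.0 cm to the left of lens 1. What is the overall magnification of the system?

m = +1.23

Lens 1: 1/d_i1 = 1/(17.5) − 1/(25.0) = 0.01714, so d_i1 = 58.33 cm; m₁ = −d_i1/d_o1 = -2.333.
d_o2 = 103 − (58.33) = 44.67 cm.
Lens 2: 1/d_i2 = 1/(15.4) − 1/(44.67) = 0.04255, so d_i2 = 23.50 cm; m₂ = −d_i2/d_o2 = -0.5261.
m = m₁·m₂ = (-2.333)(-0.5261) = +1.23.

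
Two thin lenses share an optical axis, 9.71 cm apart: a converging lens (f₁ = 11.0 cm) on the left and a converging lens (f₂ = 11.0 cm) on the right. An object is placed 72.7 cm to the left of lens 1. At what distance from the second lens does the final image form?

Lens 1: 1/d_i1 = 1/f₁ − 1/d_o1 = 1/(11.0) − 1/(72.7) = 0.07715, so d_i1 = 12.96 cm.
The intermediate image is 12.96 cm to the right of lens 1, which lies 3.250 cm to the right of lens 2 — a virtual object — so d_o2 = −3.250 cm.
Lens 2: 1/d_i2 = 1/f₂ − 1/d_o2 = 1/(11.0) − 1/(-3.250) = 0.3986, so d_i2 = 2.51 cm.
The final image is real, 2.51 cm to the right of lens 2 (overall magnification ≈ -0.14).

2.51 cm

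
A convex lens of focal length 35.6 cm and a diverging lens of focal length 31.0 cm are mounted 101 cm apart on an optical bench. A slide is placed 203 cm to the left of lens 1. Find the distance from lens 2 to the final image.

Lens 1: 1/d_i1 = 1/f₁ − 1/d_o1 = 1/(35.6) − 1/(203) = 0.02316, so d_i1 = 43.17 cm.
The intermediate image is 43.17 cm to the right of lens 1, which is 101 − (43.17) = 57.83 cm to the left of lens 2, so d_o2 = +57.83 cm.
Lens 2 is diverging, so f₂ = −31.0 cm.
Lens 2: 1/d_i2 = 1/f₂ − 1/d_o2 = 1/(-31.0) − 1/(57.83) = -0.04955, so d_i2 = -20.2 cm.
The final image is virtual, 20.2 cm to the left of lens 2 (overall magnification ≈ -0.074).

20.2 cm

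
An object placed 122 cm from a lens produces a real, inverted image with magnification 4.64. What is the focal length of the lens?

m = −d_i/d_o ⇒ d_i = −m·d_o = −(-4.64)·(122) = 566.1 cm.
1/f = 1/d_o + 1/d_i = 1/(122) + 1/(566.1) = 0.009963, so f = 100 cm.
Since f is positive, the lens is converging.

f = 100 cm (converging)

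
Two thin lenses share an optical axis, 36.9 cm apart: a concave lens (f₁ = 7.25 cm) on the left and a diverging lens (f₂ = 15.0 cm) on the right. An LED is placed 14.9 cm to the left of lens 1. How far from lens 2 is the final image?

11.0 cm

Lens 1 is diverging, so f₁ = −7.25 cm.
Lens 1: 1/d_i1 = 1/f₁ − 1/d_o1 = 1/(-7.25) − 1/(14.9) = -0.2050, so d_i1 = -4.877 cm.
The intermediate image is 4.877 cm to the left of lens 1 (virtual), which is 36.9 − (-4.877) = 41.78 cm to the left of lens 2, so d_o2 = +41.78 cm.
Lens 2 is diverging, so f₂ = −15.0 cm.
Lens 2: 1/d_i2 = 1/f₂ − 1/d_o2 = 1/(-15.0) − 1/(41.78) = -0.09060, so d_i2 = -11.0 cm.
The final image is virtual, 11.0 cm to the left of lens 2 (overall magnification ≈ 0.086).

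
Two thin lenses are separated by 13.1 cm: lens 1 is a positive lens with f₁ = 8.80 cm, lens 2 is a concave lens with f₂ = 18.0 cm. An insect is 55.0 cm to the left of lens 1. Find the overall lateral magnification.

m = -0.166

Lens 1: 1/d_i1 = 1/(8.80) − 1/(55.0) = 0.09545, so d_i1 = 10.48 cm; m₁ = −d_i1/d_o1 = -0.1905.
d_o2 = 13.1 − (10.48) = 2.620 cm.
f₂ = −18.0 cm (diverging).
Lens 2: 1/d_i2 = 1/(-18.0) − 1/(2.620) = -0.4372, so d_i2 = -2.287 cm; m₂ = −d_i2/d_o2 = +0.8729.
m = m₁·m₂ = (-0.1905)(+0.8729) = -0.166.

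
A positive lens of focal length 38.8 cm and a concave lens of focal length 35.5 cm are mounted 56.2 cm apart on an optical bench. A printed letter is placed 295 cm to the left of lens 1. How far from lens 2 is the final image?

8.70 cm

Lens 1: 1/d_i1 = 1/f₁ − 1/d_o1 = 1/(38.8) − 1/(295) = 0.02238, so d_i1 = 44.68 cm.
The intermediate image is 44.68 cm to the right of lens 1, which is 56.2 − (44.68) = 11.52 cm to the left of lens 2, so d_o2 = +11.52 cm.
Lens 2 is diverging, so f₂ = −35.5 cm.
Lens 2: 1/d_i2 = 1/f₂ − 1/d_o2 = 1/(-35.5) − 1/(11.52) = -0.1150, so d_i2 = -8.70 cm.
The final image is virtual, 8.70 cm to the left of lens 2 (overall magnification ≈ -0.11).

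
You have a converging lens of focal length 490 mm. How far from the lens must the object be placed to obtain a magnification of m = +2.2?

m = −d_i/d_o ⇒ d_i = −m·d_o.
1/f = 1/d_o + 1/d_i = 1/d_o − 1/(m·d_o) = (1 − 1/m)/d_o, so d_o = f(1 − 1/m) = (490.0)(1 − 1/(+2.2)) = 267 mm.

267 mm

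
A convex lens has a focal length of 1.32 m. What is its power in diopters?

P = 1/f = 1/(1.32 m) = +0.758 D.

P = +0.758 D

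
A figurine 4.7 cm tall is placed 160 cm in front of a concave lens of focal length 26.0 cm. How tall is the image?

0.657 cm

For a concave lens, f = -26.0 cm.
1/d_i = 1/f − 1/d_o = 1/(-26.00) − 1/(160) = -0.04471, so d_i = -22.37 cm.
m = −d_i/d_o = +0.1398.
|h_i| = |m|·h_o = 0.1398 × 4.7 = 0.657 cm. The image is virtual, upright and reduced, on the same side as the object.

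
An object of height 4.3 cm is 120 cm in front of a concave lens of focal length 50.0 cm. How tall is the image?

1.26 cm

For a concave lens, f = -50.0 cm.
1/d_i = 1/f − 1/d_o = 1/(-50.00) − 1/(120) = -0.02833, so d_i = -35.29 cm.
m = −d_i/d_o = +0.2941.
|h_i| = |m|·h_o = 0.2941 × 4.3 = 1.26 cm. The image is virtual, upright and reduced, on the same side as the object.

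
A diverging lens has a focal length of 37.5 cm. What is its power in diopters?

For a diverging lens, f = −37.5 cm.
f = -37.5 cm = -0.375 m.
P = 1/f = 1/(-0.375 m) = -2.67 D.

P = -2.67 D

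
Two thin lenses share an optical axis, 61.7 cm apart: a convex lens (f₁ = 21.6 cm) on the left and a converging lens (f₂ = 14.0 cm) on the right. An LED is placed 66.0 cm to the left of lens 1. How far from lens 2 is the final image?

26.6 cm

Lens 1: 1/d_i1 = 1/f₁ − 1/d_o1 = 1/(21.6) − 1/(66.0) = 0.03114, so d_i1 = 32.11 cm.
The intermediate image is 32.11 cm to the right of lens 1, which is 61.7 − (32.11) = 29.59 cm to the left of lens 2, so d_o2 = +29.59 cm.
Lens 2: 1/d_i2 = 1/f₂ − 1/d_o2 = 1/(14.0) − 1/(29.59) = 0.03763, so d_i2 = 26.6 cm.
The final image is real, 26.6 cm to the right of lens 2 (overall magnification ≈ 0.44).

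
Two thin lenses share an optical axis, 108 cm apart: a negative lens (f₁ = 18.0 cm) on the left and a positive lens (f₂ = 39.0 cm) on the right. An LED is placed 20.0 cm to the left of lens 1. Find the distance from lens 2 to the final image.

Lens 1 is diverging, so f₁ = −18.0 cm.
Lens 1: 1/d_i1 = 1/f₁ − 1/d_o1 = 1/(-18.0) − 1/(20.0) = -0.1056, so d_i1 = -9.474 cm.
The intermediate image is 9.474 cm to the left of lens 1 (virtual), which is 108 − (-9.474) = 117.5 cm to the left of lens 2, so d_o2 = +117.5 cm.
Lens 2: 1/d_i2 = 1/f₂ − 1/d_o2 = 1/(39.0) − 1/(117.5) = 0.01713, so d_i2 = 58.4 cm.
The final image is real, 58.4 cm to the right of lens 2 (overall magnification ≈ -0.24).

58.4 cm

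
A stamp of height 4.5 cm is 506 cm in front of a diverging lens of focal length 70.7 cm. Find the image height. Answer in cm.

0.552 cm

For a diverging lens, f = -70.7 cm.
1/d_i = 1/f − 1/d_o = 1/(-70.70) − 1/(506) = -0.01612, so d_i = -62.03 cm.
m = −d_i/d_o = +0.1226.
|h_i| = |m|·h_o = 0.1226 × 4.5 = 0.552 cm. The image is virtual, upright and reduced, on the same side as the object.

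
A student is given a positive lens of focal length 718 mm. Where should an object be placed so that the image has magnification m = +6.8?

m = −d_i/d_o ⇒ d_i = −m·d_o.
1/f = 1/d_o + 1/d_i = 1/d_o − 1/(m·d_o) = (1 − 1/m)/d_o, so d_o = f(1 − 1/m) = (718.0)(1 − 1/(+6.8)) = 612 mm.

612 mm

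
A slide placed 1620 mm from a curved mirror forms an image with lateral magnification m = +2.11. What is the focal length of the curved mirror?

f = 3080 mm (concave)

m = −d_i/d_o ⇒ d_i = −m·d_o = −(+2.11)·(1620) = -3418 mm.
1/f = 1/d_o + 1/d_i = 1/(1620) + 1/(-3418) = 0.0003247, so f = 3080 mm.
Since f is positive, the curved mirror is concave.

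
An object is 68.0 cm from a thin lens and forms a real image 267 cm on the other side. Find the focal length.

f = 54.2 cm (converging)

Real image ⇒ d_i = +267 cm.
1/f = 1/d_o + 1/d_i = 1/(68.0) + 1/(267) = 0.01845, so f = 54.2 cm.
Since f is positive, the thin lens is converging.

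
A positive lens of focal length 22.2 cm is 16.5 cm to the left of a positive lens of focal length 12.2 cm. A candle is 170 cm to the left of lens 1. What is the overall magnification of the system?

m = -0.0863

Lens 1: 1/d_i1 = 1/(22.2) − 1/(170) = 0.03916, so d_i1 = 25.53 cm; m₁ = −d_i1/d_o1 = -0.1502.
d_o2 = 16.5 − (25.53) = -9.030 cm (virtual object).
Lens 2: 1/d_i2 = 1/(12.2) − 1/(-9.030) = 0.1927, so d_i2 = 5.189 cm; m₂ = −d_i2/d_o2 = +0.5747.
m = m₁·m₂ = (-0.1502)(+0.5747) = -0.0863.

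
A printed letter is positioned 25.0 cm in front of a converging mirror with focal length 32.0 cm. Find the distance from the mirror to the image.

114 cm

Mirror equation: 1/d_i = 1/f − 1/d_o = 1/(32.00) − 1/(25.0) = 0.03125 − 0.04000 = -0.008750, so d_i = -114 cm.
The image is virtual, upright and enlarged, behind the mirror.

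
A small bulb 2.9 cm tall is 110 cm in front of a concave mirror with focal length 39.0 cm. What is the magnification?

m = -0.549

1/d_i = 1/f − 1/d_o = 1/(39.00) − 1/(110) = 0.01655, so d_i = 60.42 cm.
m = −d_i/d_o = −(60.42)/(110) = -0.549.
The image is real, inverted and reduced, in front of the mirror.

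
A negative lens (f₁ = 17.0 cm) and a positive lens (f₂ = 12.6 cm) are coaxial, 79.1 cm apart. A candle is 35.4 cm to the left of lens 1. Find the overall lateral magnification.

m = -0.0524

f₁ = −17.0 cm (diverging).
Lens 1: 1/d_i1 = 1/(-17.0) − 1/(35.4) = -0.08707, so d_i1 = -11.48 cm; m₁ = −d_i1/d_o1 = +0.3243.
d_o2 = 79.1 − (-11.48) = 90.58 cm.
Lens 2: 1/d_i2 = 1/(12.6) − 1/(90.58) = 0.06833, so d_i2 = 14.64 cm; m₂ = −d_i2/d_o2 = -0.1616.
m = m₁·m₂ = (+0.3243)(-0.1616) = -0.0524.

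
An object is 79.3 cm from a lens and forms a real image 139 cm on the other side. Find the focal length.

Real image ⇒ d_i = +139 cm.
1/f = 1/d_o + 1/d_i = 1/(79.3) + 1/(139) = 0.01980, so f = 50.5 cm.
Since f is positive, the lens is converging.

f = 50.5 cm (converging)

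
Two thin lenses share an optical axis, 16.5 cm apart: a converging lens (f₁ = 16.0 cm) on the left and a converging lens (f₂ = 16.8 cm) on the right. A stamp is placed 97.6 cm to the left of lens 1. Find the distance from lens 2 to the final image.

2.28 cm

Lens 1: 1/d_i1 = 1/f₁ − 1/d_o1 = 1/(16.0) − 1/(97.6) = 0.05225, so d_i1 = 19.14 cm.
The intermediate image is 19.14 cm to the right of lens 1, which lies 2.640 cm to the right of lens 2 — a virtual object — so d_o2 = −2.640 cm.
Lens 2: 1/d_i2 = 1/f₂ − 1/d_o2 = 1/(16.8) − 1/(-2.640) = 0.4383, so d_i2 = 2.28 cm.
The final image is real, 2.28 cm to the right of lens 2 (overall magnification ≈ -0.17).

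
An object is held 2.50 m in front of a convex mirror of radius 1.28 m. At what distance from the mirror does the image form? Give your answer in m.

f = R/2 = 1.28/2 = 0.6400 m; for a convex mirror, f = -0.6400 m.
Mirror equation: 1/s_i = 1/f − 1/s_o = 1/(-0.6400) − 1/(2.50) = -1.562 − 0.4000 = -1.962, so s_i = -0.510 m.
The image is virtual, upright and reduced, behind the mirror.

0.510 m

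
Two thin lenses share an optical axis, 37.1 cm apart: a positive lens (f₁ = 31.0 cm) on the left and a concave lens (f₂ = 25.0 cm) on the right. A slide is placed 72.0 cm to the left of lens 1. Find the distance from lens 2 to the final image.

56.6 cm

Lens 1: 1/d_i1 = 1/f₁ − 1/d_o1 = 1/(31.0) − 1/(72.0) = 0.01837, so d_i1 = 54.44 cm.
The intermediate image is 54.44 cm to the right of lens 1, which lies 17.34 cm to the right of lens 2 — a virtual object — so d_o2 = −17.34 cm.
Lens 2 is diverging, so f₂ = −25.0 cm.
Lens 2: 1/d_i2 = 1/f₂ − 1/d_o2 = 1/(-25.0) − 1/(-17.34) = 0.01767, so d_i2 = 56.6 cm.
The final image is real, 56.6 cm to the right of lens 2 (overall magnification ≈ -2.5).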